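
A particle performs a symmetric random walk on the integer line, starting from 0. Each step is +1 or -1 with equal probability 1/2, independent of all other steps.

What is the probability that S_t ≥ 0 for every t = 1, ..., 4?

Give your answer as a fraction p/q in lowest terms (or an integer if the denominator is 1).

Let f(t,s) = #length-t paths at position s with S_1..S_t all ≥ 0.
f(t,s) = f(t-1,s-1) + f(t-1,s+1) for s ≥ 0; f(t,s) = 0 for s < 0.
t=0: f(0,0)=1
t=1: f(1,1)=1
t=2: f(2,0)=1 f(2,2)=1
t=3: f(3,1)=2 f(3,3)=1
t=4: f(4,0)=2 f(4,2)=3 f(4,4)=1
Σ_s f(4,s) = 6
P = 6/16 = 3/8

Answer: 3/8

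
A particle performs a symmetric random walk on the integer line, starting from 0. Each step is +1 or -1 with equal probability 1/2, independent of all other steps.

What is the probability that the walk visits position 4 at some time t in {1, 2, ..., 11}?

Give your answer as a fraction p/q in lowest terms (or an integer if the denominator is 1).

Answer: 29/128

Derivation:
Count via complement. Let g(t,s) = #length-t paths at position s with S_1..S_t all ≠ 4.
g(t,s) = g(t-1,s-1) + g(t-1,s+1) for s ≠ 4; g(t,4) = 0.
t=0: g(0,0)=1
t=1: g(1,-1)=1 g(1,1)=1
t=2: g(2,-2)=1 g(2,0)=2 g(2,2)=1
t=3: g(3,-3)=1 g(3,-1)=3 g(3,1)=3 g(3,3)=1
t=4: g(4,-4)=1 g(4,-2)=4 g(4,0)=6 g(4,2)=4
t=5: g(5,-5)=1 g(5,-3)=5 g(5,-1)=10 g(5,1)=10 g(5,3)=4
t=6: g(6,-6)=1 g(6,-4)=6 g(6,-2)=15 g(6,0)=20 g(6,2)=14
t=7: g(7,-7)=1 g(7,-5)=7 g(7,-3)=21 g(7,-1)=35 g(7,1)=34 g(7,3)=14
t=8: g(8,-8)=1 g(8,-6)=8 g(8,-4)=28 g(8,-2)=56 g(8,0)=69 g(8,2)=48
t=9: g(9,-9)=1 g(9,-7)=9 g(9,-5)=36 g(9,-3)=84 g(9,-1)=125 g(9,1)=117 g(9,3)=48
t=10: g(10,-10)=1 g(10,-8)=10 g(10,-6)=45 g(10,-4)=120 g(10,-2)=209 g(10,0)=242 g(10,2)=165
t=11: g(11,-11)=1 g(11,-9)=11 g(11,-7)=55 g(11,-5)=165 g(11,-3)=329 g(11,-1)=451 g(11,1)=407 g(11,3)=165
Paths never hitting 4: Σ_s g(11,s) = 1584
Paths hitting 4: 2^11 - 1584 = 464
P = 464/2048 = 29/128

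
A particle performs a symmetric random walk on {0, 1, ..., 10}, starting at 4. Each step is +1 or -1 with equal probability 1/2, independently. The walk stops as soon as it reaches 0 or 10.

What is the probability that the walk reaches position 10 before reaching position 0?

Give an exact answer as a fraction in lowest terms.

Answer: 2/5

Derivation:
Symmetric walk (p = 1/2): the harmonic-function argument gives P(hit 10 before 0 | start at 4) = a/N.
P = 4/10 = 2/5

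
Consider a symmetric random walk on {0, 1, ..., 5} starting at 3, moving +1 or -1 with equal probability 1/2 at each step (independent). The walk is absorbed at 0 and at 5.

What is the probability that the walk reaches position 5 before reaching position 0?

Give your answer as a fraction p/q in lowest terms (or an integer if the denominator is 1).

Symmetric walk (p = 1/2): the harmonic-function argument gives P(hit 5 before 0 | start at 3) = a/N.
P = 3/5 = 3/5

Answer: 3/5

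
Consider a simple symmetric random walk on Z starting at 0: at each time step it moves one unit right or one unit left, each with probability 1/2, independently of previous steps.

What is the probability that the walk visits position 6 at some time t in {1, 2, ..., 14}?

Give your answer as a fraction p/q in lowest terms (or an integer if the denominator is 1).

Answer: 1941/16384

Derivation:
Count via complement. Let g(t,s) = #length-t paths at position s with S_1..S_t all ≠ 6.
g(t,s) = g(t-1,s-1) + g(t-1,s+1) for s ≠ 6; g(t,6) = 0.
t=0: g(0,0)=1
t=1: g(1,-1)=1 g(1,1)=1
t=2: g(2,-2)=1 g(2,0)=2 g(2,2)=1
t=3: g(3,-3)=1 g(3,-1)=3 g(3,1)=3 g(3,3)=1
t=4: g(4,-4)=1 g(4,-2)=4 g(4,0)=6 g(4,2)=4 g(4,4)=1
t=5: g(5,-5)=1 g(5,-3)=5 g(5,-1)=10 g(5,1)=10 g(5,3)=5 g(5,5)=1
t=6: g(6,-6)=1 g(6,-4)=6 g(6,-2)=15 g(6,0)=20 g(6,2)=15 g(6,4)=6
t=7: g(7,-7)=1 g(7,-5)=7 g(7,-3)=21 g(7,-1)=35 g(7,1)=35 g(7,3)=21 g(7,5)=6
t=8: g(8,-8)=1 g(8,-6)=8 g(8,-4)=28 g(8,-2)=56 g(8,0)=70 g(8,2)=56 g(8,4)=27
t=9: g(9,-9)=1 g(9,-7)=9 g(9,-5)=36 g(9,-3)=84 g(9,-1)=126 g(9,1)=126 g(9,3)=83 g(9,5)=27
t=10: g(10,-10)=1 g(10,-8)=10 g(10,-6)=45 g(10,-4)=120 g(10,-2)=210 g(10,0)=252 g(10,2)=209 g(10,4)=110
t=11: g(11,-11)=1 g(11,-9)=11 g(11,-7)=55 g(11,-5)=165 g(11,-3)=330 g(11,-1)=462 g(11,1)=461 g(11,3)=319 g(11,5)=110
t=12: g(12,-12)=1 g(12,-10)=12 g(12,-8)=66 g(12,-6)=220 g(12,-4)=495 g(12,-2)=792 g(12,0)=923 g(12,2)=780 g(12,4)=429
t=13: g(13,-13)=1 g(13,-11)=13 g(13,-9)=78 g(13,-7)=286 g(13,-5)=715 g(13,-3)=1287 g(13,-1)=1715 g(13,1)=1703 g(13,3)=1209 g(13,5)=429
t=14: g(14,-14)=1 g(14,-12)=14 g(14,-10)=91 g(14,-8)=364 g(14,-6)=1001 g(14,-4)=2002 g(14,-2)=3002 g(14,0)=3418 g(14,2)=2912 g(14,4)=1638
Paths never hitting 6: Σ_s g(14,s) = 14443
Paths hitting 6: 2^14 - 14443 = 1941
P = 1941/16384 = 1941/16384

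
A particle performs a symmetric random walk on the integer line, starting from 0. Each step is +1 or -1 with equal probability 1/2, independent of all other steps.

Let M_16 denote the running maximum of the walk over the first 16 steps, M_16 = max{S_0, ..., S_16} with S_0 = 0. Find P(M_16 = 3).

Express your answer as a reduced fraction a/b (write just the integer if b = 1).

Answer: 1001/8192

Derivation:
Let M_16 = max(S_0,...,S_16). Use the reflection principle: for j ≥ 1, #{paths with M_16 ≥ j} = #{S_16 ≥ j} + #{S_16 ≥ j+1}.
By reflection, #{M_16 ≥ 3} = #{S_16 ≥ 3} + #{S_16 ≥ 4} = 14893 + 14893 = 29786.
#{M_16 ≥ 4} = #{S_16 ≥ 4} + #{S_16 ≥ 5} = 14893 + 6885 = 21778.
#{M_16 = 3} = 29786 - 21778 = 8008.
P(M_16 = 3) = 8008/65536 = 1001/8192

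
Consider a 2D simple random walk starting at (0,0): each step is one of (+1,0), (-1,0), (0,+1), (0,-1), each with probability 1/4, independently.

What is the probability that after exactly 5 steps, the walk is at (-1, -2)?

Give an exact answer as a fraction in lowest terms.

Answer: 25/512

Derivation:
Let h be the number of horizontal steps (so 5-h are vertical). To end at (-1,-2) need (h-1)/2 right-steps and ((5-h)-2)/2 up-steps.
Sum over h with 1 ≤ h ≤ 3, h ≡ 1 (mod 2), 5-h ≡ 0 (mod 2):
h=1: C(5,1)·C(1,0)·C(4,1) = 5·1·4 = 20
h=3: C(5,3)·C(3,1)·C(2,0) = 10·3·1 = 30
Total favorable: 50
Total paths: 4^5 = 1024
P = 50/1024 = 25/512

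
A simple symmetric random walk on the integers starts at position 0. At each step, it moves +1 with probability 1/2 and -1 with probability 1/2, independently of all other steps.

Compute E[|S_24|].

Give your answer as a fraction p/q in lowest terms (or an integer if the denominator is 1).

Answer: 2028117/524288

Derivation:
S_24 takes values m ≡ 0 (mod 2) with |m| ≤ 24; P(S_24=m) = C(24,(24+m)/2)/2^24.
Total paths: 2^24 = 16777216
Distribution: P(S=-24)=1/16777216, P(S=-22)=24/16777216, P(S=-20)=276/16777216, P(S=-18)=2024/16777216, P(S=-16)=10626/16777216, P(S=-14)=42504/16777216, P(S=-12)=134596/16777216, P(S=-10)=346104/16777216, P(S=-8)=735471/16777216, P(S=-6)=1307504/16777216, P(S=-4)=1961256/16777216, P(S=-2)=2496144/16777216, P(S=0)=2704156/16777216, P(S=2)=2496144/16777216, P(S=4)=1961256/16777216, P(S=6)=1307504/16777216, P(S=8)=735471/16777216, P(S=10)=346104/16777216, P(S=12)=134596/16777216, P(S=14)=42504/16777216, P(S=16)=10626/16777216, P(S=18)=2024/16777216, P(S=20)=276/16777216, P(S=22)=24/16777216, P(S=24)=1/16777216
E[|S_24|] = Σ_m |m|·P(S_24=m) = 64899744/16777216 = 2028117/524288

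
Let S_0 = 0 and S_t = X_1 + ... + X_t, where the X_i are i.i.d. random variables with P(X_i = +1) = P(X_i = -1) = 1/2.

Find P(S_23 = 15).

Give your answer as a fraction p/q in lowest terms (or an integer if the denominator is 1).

Answer: 8855/8388608

Derivation:
To reach position 15 after 23 steps: need 19 steps of +1 and 4 of -1.
Favorable paths: C(23,19) = 8855
Total paths: 2^23 = 8388608
P = 8855/8388608 = 8855/8388608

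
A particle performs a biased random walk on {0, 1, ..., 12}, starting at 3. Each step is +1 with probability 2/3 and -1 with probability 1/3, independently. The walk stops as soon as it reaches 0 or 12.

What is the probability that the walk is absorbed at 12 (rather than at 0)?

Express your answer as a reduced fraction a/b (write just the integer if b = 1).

Answer: 512/585

Derivation:
Biased walk: p = 2/3, q = 1/3, r = q/p = 1/2
Gambler's ruin: P(hit 12 before 0 | start at 3) = (1 - r^a)/(1 - r^N)
r^3 = 1/8; r^12 = 1/4096
P = (1 - 1/8) / (1 - 1/4096) = 7/8 / 4095/4096 = 512/585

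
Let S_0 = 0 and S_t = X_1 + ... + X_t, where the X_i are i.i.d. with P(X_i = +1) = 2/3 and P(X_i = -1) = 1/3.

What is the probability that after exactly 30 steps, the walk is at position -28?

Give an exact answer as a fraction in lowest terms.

To reach position -28 after 30 steps: need 1 step of +1 and 29 steps of -1.
Number of such sequences: C(30,1) = 30
Each has probability (2/3)^1 · (1/3)^29 = 2/205891132094649
P = 30 · 2/205891132094649 = 20/68630377364883

Answer: 20/68630377364883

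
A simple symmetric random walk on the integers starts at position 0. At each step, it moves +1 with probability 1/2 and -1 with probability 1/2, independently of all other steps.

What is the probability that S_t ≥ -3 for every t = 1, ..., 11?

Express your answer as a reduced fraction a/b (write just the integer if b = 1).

Answer: 99/128

Derivation:
Let f(t,s) = #length-t paths at position s with S_1..S_t all ≥ -3.
f(t,s) = f(t-1,s-1) + f(t-1,s+1) for s ≥ -3; f(t,s) = 0 for s < -3.
t=0: f(0,0)=1
t=1: f(1,-1)=1 f(1,1)=1
t=2: f(2,-2)=1 f(2,0)=2 f(2,2)=1
t=3: f(3,-3)=1 f(3,-1)=3 f(3,1)=3 f(3,3)=1
t=4: f(4,-2)=4 f(4,0)=6 f(4,2)=4 f(4,4)=1
t=5: f(5,-3)=4 f(5,-1)=10 f(5,1)=10 f(5,3)=5 f(5,5)=1
t=6: f(6,-2)=14 f(6,0)=20 f(6,2)=15 f(6,4)=6 f(6,6)=1
t=7: f(7,-3)=14 f(7,-1)=34 f(7,1)=35 f(7,3)=21 f(7,5)=7 f(7,7)=1
t=8: f(8,-2)=48 f(8,0)=69 f(8,2)=56 f(8,4)=28 f(8,6)=8 f(8,8)=1
t=9: f(9,-3)=48 f(9,-1)=117 f(9,1)=125 f(9,3)=84 f(9,5)=36 f(9,7)=9 f(9,9)=1
t=10: f(10,-2)=165 f(10,0)=242 f(10,2)=209 f(10,4)=120 f(10,6)=45 f(10,8)=10 f(10,10)=1
t=11: f(11,-3)=165 f(11,-1)=407 f(11,1)=451 f(11,3)=329 f(11,5)=165 f(11,7)=55 f(11,9)=11 f(11,11)=1
Σ_s f(11,s) = 1584
P = 1584/2048 = 99/128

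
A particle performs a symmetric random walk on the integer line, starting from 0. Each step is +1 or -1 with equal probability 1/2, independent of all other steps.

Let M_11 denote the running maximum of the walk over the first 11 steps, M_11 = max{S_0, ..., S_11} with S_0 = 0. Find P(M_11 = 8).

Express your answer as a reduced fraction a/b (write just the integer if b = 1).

Answer: 11/2048

Derivation:
Let M_11 = max(S_0,...,S_11). Use the reflection principle: for j ≥ 1, #{paths with M_11 ≥ j} = #{S_11 ≥ j} + #{S_11 ≥ j+1}.
By reflection, #{M_11 ≥ 8} = #{S_11 ≥ 8} + #{S_11 ≥ 9} = 12 + 12 = 24.
#{M_11 ≥ 9} = #{S_11 ≥ 9} + #{S_11 ≥ 10} = 12 + 1 = 13.
#{M_11 = 8} = 24 - 13 = 11.
P(M_11 = 8) = 11/2048 = 11/2048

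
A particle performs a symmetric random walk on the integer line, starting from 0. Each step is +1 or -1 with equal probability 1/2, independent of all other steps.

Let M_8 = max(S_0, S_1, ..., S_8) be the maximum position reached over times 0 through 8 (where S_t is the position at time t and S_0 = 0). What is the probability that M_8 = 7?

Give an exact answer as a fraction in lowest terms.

Let M_8 = max(S_0,...,S_8). Use the reflection principle: for j ≥ 1, #{paths with M_8 ≥ j} = #{S_8 ≥ j} + #{S_8 ≥ j+1}.
By reflection, #{M_8 ≥ 7} = #{S_8 ≥ 7} + #{S_8 ≥ 8} = 1 + 1 = 2.
#{M_8 ≥ 8} = #{S_8 ≥ 8} + #{S_8 ≥ 9} = 1 + 0 = 1.
#{M_8 = 7} = 2 - 1 = 1.
P(M_8 = 7) = 1/256 = 1/256

Answer: 1/256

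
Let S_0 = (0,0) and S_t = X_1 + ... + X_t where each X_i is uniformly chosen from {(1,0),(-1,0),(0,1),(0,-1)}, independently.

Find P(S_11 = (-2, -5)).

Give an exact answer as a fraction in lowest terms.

Let h be the number of horizontal steps (so 11-h are vertical). To end at (-2,-5) need (h-2)/2 right-steps and ((11-h)-5)/2 up-steps.
Sum over h with 2 ≤ h ≤ 6, h ≡ 0 (mod 2), 11-h ≡ 1 (mod 2):
h=2: C(11,2)·C(2,0)·C(9,2) = 55·1·36 = 1980
h=4: C(11,4)·C(4,1)·C(7,1) = 330·4·7 = 9240
h=6: C(11,6)·C(6,2)·C(5,0) = 462·15·1 = 6930
Total favorable: 18150
Total paths: 4^11 = 4194304
P = 18150/4194304 = 9075/2097152

Answer: 9075/2097152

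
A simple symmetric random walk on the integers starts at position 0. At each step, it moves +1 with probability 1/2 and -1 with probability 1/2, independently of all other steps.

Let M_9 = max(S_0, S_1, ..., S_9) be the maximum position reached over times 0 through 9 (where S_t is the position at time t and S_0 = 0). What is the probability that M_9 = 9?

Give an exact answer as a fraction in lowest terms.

Let M_9 = max(S_0,...,S_9). Use the reflection principle: for j ≥ 1, #{paths with M_9 ≥ j} = #{S_9 ≥ j} + #{S_9 ≥ j+1}.
By reflection, #{M_9 ≥ 9} = #{S_9 ≥ 9} + #{S_9 ≥ 10} = 1 + 0 = 1.
#{M_9 ≥ 10} = #{S_9 ≥ 10} + #{S_9 ≥ 11} = 0 + 0 = 0.
#{M_9 = 9} = 1 - 0 = 1.
P(M_9 = 9) = 1/512 = 1/512

Answer: 1/512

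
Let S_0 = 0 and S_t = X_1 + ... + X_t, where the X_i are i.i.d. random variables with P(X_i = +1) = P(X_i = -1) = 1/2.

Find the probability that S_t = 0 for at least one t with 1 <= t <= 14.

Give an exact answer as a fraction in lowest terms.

Answer: 1619/2048

Derivation:
Count via complement. Let g(t,s) = #length-t paths at position s with S_1..S_t all ≠ 0.
g(t,s) = g(t-1,s-1) + g(t-1,s+1) for s ≠ 0; g(t,0) = 0.
t=0: g(0,0)=1
t=1: g(1,-1)=1 g(1,1)=1
t=2: g(2,-2)=1 g(2,2)=1
t=3: g(3,-3)=1 g(3,-1)=1 g(3,1)=1 g(3,3)=1
t=4: g(4,-4)=1 g(4,-2)=2 g(4,2)=2 g(4,4)=1
t=5: g(5,-5)=1 g(5,-3)=3 g(5,-1)=2 g(5,1)=2 g(5,3)=3 g(5,5)=1
t=6: g(6,-6)=1 g(6,-4)=4 g(6,-2)=5 g(6,2)=5 g(6,4)=4 g(6,6)=1
t=7: g(7,-7)=1 g(7,-5)=5 g(7,-3)=9 g(7,-1)=5 g(7,1)=5 g(7,3)=9 g(7,5)=5 g(7,7)=1
t=8: g(8,-8)=1 g(8,-6)=6 g(8,-4)=14 g(8,-2)=14 g(8,2)=14 g(8,4)=14 g(8,6)=6 g(8,8)=1
t=9: g(9,-9)=1 g(9,-7)=7 g(9,-5)=20 g(9,-3)=28 g(9,-1)=14 g(9,1)=14 g(9,3)=28 g(9,5)=20 g(9,7)=7 g(9,9)=1
t=10: g(10,-10)=1 g(10,-8)=8 g(10,-6)=27 g(10,-4)=48 g(10,-2)=42 g(10,2)=42 g(10,4)=48 g(10,6)=27 g(10,8)=8 g(10,10)=1
t=11: g(11,-11)=1 g(11,-9)=9 g(11,-7)=35 g(11,-5)=75 g(11,-3)=90 g(11,-1)=42 g(11,1)=42 g(11,3)=90 g(11,5)=75 g(11,7)=35 g(11,9)=9 g(11,11)=1
t=12: g(12,-12)=1 g(12,-10)=10 g(12,-8)=44 g(12,-6)=110 g(12,-4)=165 g(12,-2)=132 g(12,2)=132 g(12,4)=165 g(12,6)=110 g(12,8)=44 g(12,10)=10 g(12,12)=1
t=13: g(13,-13)=1 g(13,-11)=11 g(13,-9)=54 g(13,-7)=154 g(13,-5)=275 g(13,-3)=297 g(13,-1)=132 g(13,1)=132 g(13,3)=297 g(13,5)=275 g(13,7)=154 g(13,9)=54 g(13,11)=11 g(13,13)=1
t=14: g(14,-14)=1 g(14,-12)=12 g(14,-10)=65 g(14,-8)=208 g(14,-6)=429 g(14,-4)=572 g(14,-2)=429 g(14,2)=429 g(14,4)=572 g(14,6)=429 g(14,8)=208 g(14,10)=65 g(14,12)=12 g(14,14)=1
Paths never hitting 0: Σ_s g(14,s) = 3432
Paths hitting 0: 2^14 - 3432 = 12952
P = 12952/16384 = 1619/2048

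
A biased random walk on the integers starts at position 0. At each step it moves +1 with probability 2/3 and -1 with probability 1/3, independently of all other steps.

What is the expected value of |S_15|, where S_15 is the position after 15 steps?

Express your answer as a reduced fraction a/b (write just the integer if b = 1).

Answer: 2839115/531441

Derivation:
S_15 takes values m ≡ 1 (mod 2) with |m| ≤ 15; P(S_15=m) = C(15,(15+m)/2) · (2/3)^((15+m)/2) · (1/3)^((15-m)/2).
Distribution: P(S=-15)=1/14348907, P(S=-13)=10/4782969, P(S=-11)=140/4782969, P(S=-9)=3640/14348907, P(S=-7)=7280/4782969, P(S=-5)=32032/4782969, P(S=-3)=320320/14348907, P(S=-1)=91520/1594323, P(S=1)=183040/1594323, P(S=3)=2562560/14348907, P(S=5)=1025024/4782969, P(S=7)=931840/4782969, P(S=9)=1863680/14348907, P(S=11)=286720/4782969, P(S=13)=81920/4782969, P(S=15)=32768/14348907
E[|S_15|] = Σ_m |m|·P(S_15=m) = 2839115/531441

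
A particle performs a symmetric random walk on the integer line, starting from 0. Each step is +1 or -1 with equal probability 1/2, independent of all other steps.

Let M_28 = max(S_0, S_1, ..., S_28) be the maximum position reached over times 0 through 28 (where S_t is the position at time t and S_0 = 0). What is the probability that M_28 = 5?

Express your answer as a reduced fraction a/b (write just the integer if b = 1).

Let M_28 = max(S_0,...,S_28). Use the reflection principle: for j ≥ 1, #{paths with M_28 ≥ j} = #{S_28 ≥ j} + #{S_28 ≥ j+1}.
By reflection, #{M_28 ≥ 5} = #{S_28 ≥ 5} + #{S_28 ≥ 6} = 46295513 + 46295513 = 92591026.
#{M_28 ≥ 6} = #{S_28 ≥ 6} + #{S_28 ≥ 7} = 46295513 + 24821333 = 71116846.
#{M_28 = 5} = 92591026 - 71116846 = 21474180.
P(M_28 = 5) = 21474180/268435456 = 5368545/67108864

Answer: 5368545/67108864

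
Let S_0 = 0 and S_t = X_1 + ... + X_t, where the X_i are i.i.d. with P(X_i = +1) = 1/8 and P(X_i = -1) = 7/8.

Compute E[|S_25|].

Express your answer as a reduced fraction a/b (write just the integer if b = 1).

S_25 takes values m ≡ 1 (mod 2) with |m| ≤ 25; P(S_25=m) = C(25,(25+m)/2) · (1/8)^((25+m)/2) · (7/8)^((25-m)/2).
Distribution: P(S=-25)=1341068619663964900807/37778931862957161709568, P(S=-23)=4789530784514160360025/37778931862957161709568, P(S=-21)=2052656050506068725725/9444732965739290427392, P(S=-19)=2248147102935218128175/9444732965739290427392, P(S=-17)=3532802590326771344275/18889465931478580854784, P(S=-15)=2119681554196062806565/18889465931478580854784, P(S=-13)=504686084332395906325/9444732965739290427392, P(S=-11)=195694604128888208575/9444732965739290427392, P(S=-9)=251607348165713411025/37778931862957161709568, P(S=-7)=67894046330430602975/37778931862957161709568, P(S=-5)=1939829895155160085/4722366482869645213696, P(S=-3)=377888940614641575/4722366482869645213696, P(S=-1)=125962980204880525/9444732965739290427392, P(S=1)=17994711457840075/9444732965739290427392, P(S=3)=1101717028031025/4722366482869645213696, P(S=5)=115417974365155/4722366482869645213696, P(S=7)=82441410260825/37778931862957161709568, P(S=9)=6235064641575/37778931862957161709568, P(S=11)=98969280025/9444732965739290427392, P(S=13)=5208909475/9444732965739290427392, P(S=15)=446477955/18889465931478580854784, P(S=17)=15186325/18889465931478580854784, P(S=19)=197225/9444732965739290427392, P(S=21)=3675/9444732965739290427392, P(S=23)=175/37778931862957161709568, P(S=25)=1/37778931862957161709568
E[|S_25|] = Σ_m |m|·P(S_25=m) = 22136099368115110057975/1180591620717411303424

Answer: 22136099368115110057975/1180591620717411303424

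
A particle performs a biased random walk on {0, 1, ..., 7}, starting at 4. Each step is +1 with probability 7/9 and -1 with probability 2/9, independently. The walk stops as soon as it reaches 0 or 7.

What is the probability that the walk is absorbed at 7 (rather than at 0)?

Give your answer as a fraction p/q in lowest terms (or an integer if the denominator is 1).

Biased walk: p = 7/9, q = 2/9, r = q/p = 2/7
Gambler's ruin: P(hit 7 before 0 | start at 4) = (1 - r^a)/(1 - r^N)
r^4 = 16/2401; r^7 = 128/823543
P = (1 - 16/2401) / (1 - 128/823543) = 2385/2401 / 823415/823543 = 163611/164683

Answer: 163611/164683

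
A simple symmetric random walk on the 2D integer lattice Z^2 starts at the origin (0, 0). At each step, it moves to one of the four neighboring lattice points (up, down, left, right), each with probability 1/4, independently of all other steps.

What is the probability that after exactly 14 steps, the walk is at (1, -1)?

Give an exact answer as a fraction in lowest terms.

Let h be the number of horizontal steps (so 14-h are vertical). To end at (1,-1) need (h+1)/2 right-steps and ((14-h)-1)/2 up-steps.
Sum over h with 1 ≤ h ≤ 13, h ≡ 1 (mod 2), 14-h ≡ 1 (mod 2):
h=1: C(14,1)·C(1,1)·C(13,6) = 14·1·1716 = 24024
h=3: C(14,3)·C(3,2)·C(11,5) = 364·3·462 = 504504
h=5: C(14,5)·C(5,3)·C(9,4) = 2002·10·126 = 2522520
h=7: C(14,7)·C(7,4)·C(7,3) = 3432·35·35 = 4204200
h=9: C(14,9)·C(9,5)·C(5,2) = 2002·126·10 = 2522520
h=11: C(14,11)·C(11,6)·C(3,1) = 364·462·3 = 504504
h=13: C(14,13)·C(13,7)·C(1,0) = 14·1716·1 = 24024
Total favorable: 10306296
Total paths: 4^14 = 268435456
P = 10306296/268435456 = 1288287/33554432

Answer: 1288287/33554432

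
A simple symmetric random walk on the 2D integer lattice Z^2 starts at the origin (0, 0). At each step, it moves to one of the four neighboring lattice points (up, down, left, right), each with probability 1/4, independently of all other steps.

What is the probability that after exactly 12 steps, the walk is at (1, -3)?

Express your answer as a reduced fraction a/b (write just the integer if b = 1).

Let h be the number of horizontal steps (so 12-h are vertical). To end at (1,-3) need (h+1)/2 right-steps and ((12-h)-3)/2 up-steps.
Sum over h with 1 ≤ h ≤ 9, h ≡ 1 (mod 2), 12-h ≡ 1 (mod 2):
h=1: C(12,1)·C(1,1)·C(11,4) = 12·1·330 = 3960
h=3: C(12,3)·C(3,2)·C(9,3) = 220·3·84 = 55440
h=5: C(12,5)·C(5,3)·C(7,2) = 792·10·21 = 166320
h=7: C(12,7)·C(7,4)·C(5,1) = 792·35·5 = 138600
h=9: C(12,9)·C(9,5)·C(3,0) = 220·126·1 = 27720
Total favorable: 392040
Total paths: 4^12 = 16777216
P = 392040/16777216 = 49005/2097152

Answer: 49005/2097152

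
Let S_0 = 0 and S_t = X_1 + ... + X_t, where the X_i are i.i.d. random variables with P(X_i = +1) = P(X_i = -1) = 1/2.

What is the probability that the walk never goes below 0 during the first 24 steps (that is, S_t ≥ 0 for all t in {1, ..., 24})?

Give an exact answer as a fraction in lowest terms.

Answer: 676039/4194304

Derivation:
Let f(t,s) = #length-t paths at position s with S_1..S_t all ≥ 0.
f(t,s) = f(t-1,s-1) + f(t-1,s+1) for s ≥ 0; f(t,s) = 0 for s < 0.
t=0: f(0,0)=1
t=1: f(1,1)=1
t=2: f(2,0)=1 f(2,2)=1
t=3: f(3,1)=2 f(3,3)=1
t=4: f(4,0)=2 f(4,2)=3 f(4,4)=1
t=5: f(5,1)=5 f(5,3)=4 f(5,5)=1
t=6: f(6,0)=5 f(6,2)=9 f(6,4)=5 f(6,6)=1
t=7: f(7,1)=14 f(7,3)=14 f(7,5)=6 f(7,7)=1
t=8: f(8,0)=14 f(8,2)=28 f(8,4)=20 f(8,6)=7 f(8,8)=1
t=9: f(9,1)=42 f(9,3)=48 f(9,5)=27 f(9,7)=8 f(9,9)=1
t=10: f(10,0)=42 f(10,2)=90 f(10,4)=75 f(10,6)=35 f(10,8)=9 f(10,10)=1
t=11: f(11,1)=132 f(11,3)=165 f(11,5)=110 f(11,7)=44 f(11,9)=10 f(11,11)=1
t=12: f(12,0)=132 f(12,2)=297 f(12,4)=275 f(12,6)=154 f(12,8)=54 f(12,10)=11 f(12,12)=1
t=13: f(13,1)=429 f(13,3)=572 f(13,5)=429 f(13,7)=208 f(13,9)=65 f(13,11)=12 f(13,13)=1
t=14: f(14,0)=429 f(14,2)=1001 f(14,4)=1001 f(14,6)=637 f(14,8)=273 f(14,10)=77 f(14,12)=13 f(14,14)=1
t=15: f(15,1)=1430 f(15,3)=2002 f(15,5)=1638 f(15,7)=910 f(15,9)=350 f(15,11)=90 f(15,13)=14 f(15,15)=1
t=16: f(16,0)=1430 f(16,2)=3432 f(16,4)=3640 f(16,6)=2548 f(16,8)=1260 f(16,10)=440 f(16,12)=104 f(16,14)=15 f(16,16)=1
t=17: f(17,1)=4862 f(17,3)=7072 f(17,5)=6188 f(17,7)=3808 f(17,9)=1700 f(17,11)=544 f(17,13)=119 f(17,15)=16 f(17,17)=1
t=18: f(18,0)=4862 f(18,2)=11934 f(18,4)=13260 f(18,6)=9996 f(18,8)=5508 f(18,10)=2244 f(18,12)=663 f(18,14)=135 f(18,16)=17 f(18,18)=1
t=19: f(19,1)=16796 f(19,3)=25194 f(19,5)=23256 f(19,7)=15504 f(19,9)=7752 f(19,11)=2907 f(19,13)=798 f(19,15)=152 f(19,17)=18 f(19,19)=1
t=20: f(20,0)=16796 f(20,2)=41990 f(20,4)=48450 f(20,6)=38760 f(20,8)=23256 f(20,10)=10659 f(20,12)=3705 f(20,14)=950 f(20,16)=170 f(20,18)=19 f(20,20)=1
t=21: f(21,1)=58786 f(21,3)=90440 f(21,5)=87210 f(21,7)=62016 f(21,9)=33915 f(21,11)=14364 f(21,13)=4655 f(21,15)=1120 f(21,17)=189 f(21,19)=20 f(21,21)=1
t=22: f(22,0)=58786 f(22,2)=149226 f(22,4)=177650 f(22,6)=149226 f(22,8)=95931 f(22,10)=48279 f(22,12)=19019 f(22,14)=5775 f(22,16)=1309 f(22,18)=209 f(22,20)=21 f(22,22)=1
t=23: f(23,1)=208012 f(23,3)=326876 f(23,5)=326876 f(23,7)=245157 f(23,9)=144210 f(23,11)=67298 f(23,13)=24794 f(23,15)=7084 f(23,17)=1518 f(23,19)=230 f(23,21)=22 f(23,23)=1
t=24: f(24,0)=208012 f(24,2)=534888 f(24,4)=653752 f(24,6)=572033 f(24,8)=389367 f(24,10)=211508 f(24,12)=92092 f(24,14)=31878 f(24,16)=8602 f(24,18)=1748 f(24,20)=252 f(24,22)=23 f(24,24)=1
Σ_s f(24,s) = 2704156
P = 2704156/16777216 = 676039/4194304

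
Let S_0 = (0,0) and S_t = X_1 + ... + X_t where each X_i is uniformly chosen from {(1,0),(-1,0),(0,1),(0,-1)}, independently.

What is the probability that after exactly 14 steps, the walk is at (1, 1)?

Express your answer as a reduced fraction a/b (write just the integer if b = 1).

Answer: 1288287/33554432

Derivation:
Let h be the number of horizontal steps (so 14-h are vertical). To end at (1,1) need (h+1)/2 right-steps and ((14-h)+1)/2 up-steps.
Sum over h with 1 ≤ h ≤ 13, h ≡ 1 (mod 2), 14-h ≡ 1 (mod 2):
h=1: C(14,1)·C(1,1)·C(13,7) = 14·1·1716 = 24024
h=3: C(14,3)·C(3,2)·C(11,6) = 364·3·462 = 504504
h=5: C(14,5)·C(5,3)·C(9,5) = 2002·10·126 = 2522520
h=7: C(14,7)·C(7,4)·C(7,4) = 3432·35·35 = 4204200
h=9: C(14,9)·C(9,5)·C(5,3) = 2002·126·10 = 2522520
h=11: C(14,11)·C(11,6)·C(3,2) = 364·462·3 = 504504
h=13: C(14,13)·C(13,7)·C(1,1) = 14·1716·1 = 24024
Total favorable: 10306296
Total paths: 4^14 = 268435456
P = 10306296/268435456 = 1288287/33554432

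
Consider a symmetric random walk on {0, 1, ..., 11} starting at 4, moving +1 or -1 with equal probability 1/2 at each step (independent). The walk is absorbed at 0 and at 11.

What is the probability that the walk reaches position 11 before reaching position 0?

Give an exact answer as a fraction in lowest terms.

Symmetric walk (p = 1/2): the harmonic-function argument gives P(hit 11 before 0 | start at 4) = a/N.
P = 4/11 = 4/11

Answer: 4/11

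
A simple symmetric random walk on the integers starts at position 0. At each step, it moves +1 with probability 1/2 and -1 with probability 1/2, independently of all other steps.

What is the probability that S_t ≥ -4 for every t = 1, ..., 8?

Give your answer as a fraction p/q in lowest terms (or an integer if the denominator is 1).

Answer: 119/128

Derivation:
Let f(t,s) = #length-t paths at position s with S_1..S_t all ≥ -4.
f(t,s) = f(t-1,s-1) + f(t-1,s+1) for s ≥ -4; f(t,s) = 0 for s < -4.
t=0: f(0,0)=1
t=1: f(1,-1)=1 f(1,1)=1
t=2: f(2,-2)=1 f(2,0)=2 f(2,2)=1
t=3: f(3,-3)=1 f(3,-1)=3 f(3,1)=3 f(3,3)=1
t=4: f(4,-4)=1 f(4,-2)=4 f(4,0)=6 f(4,2)=4 f(4,4)=1
t=5: f(5,-3)=5 f(5,-1)=10 f(5,1)=10 f(5,3)=5 f(5,5)=1
t=6: f(6,-4)=5 f(6,-2)=15 f(6,0)=20 f(6,2)=15 f(6,4)=6 f(6,6)=1
t=7: f(7,-3)=20 f(7,-1)=35 f(7,1)=35 f(7,3)=21 f(7,5)=7 f(7,7)=1
t=8: f(8,-4)=20 f(8,-2)=55 f(8,0)=70 f(8,2)=56 f(8,4)=28 f(8,6)=8 f(8,8)=1
Σ_s f(8,s) = 238
P = 238/256 = 119/128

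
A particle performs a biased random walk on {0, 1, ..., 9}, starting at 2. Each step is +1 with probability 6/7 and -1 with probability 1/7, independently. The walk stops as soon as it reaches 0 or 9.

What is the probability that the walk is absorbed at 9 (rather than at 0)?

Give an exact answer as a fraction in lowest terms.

Biased walk: p = 6/7, q = 1/7, r = q/p = 1/6
Gambler's ruin: P(hit 9 before 0 | start at 2) = (1 - r^a)/(1 - r^N)
r^2 = 1/36; r^9 = 1/10077696
P = (1 - 1/36) / (1 - 1/10077696) = 35/36 / 10077695/10077696 = 1959552/2015539

Answer: 1959552/2015539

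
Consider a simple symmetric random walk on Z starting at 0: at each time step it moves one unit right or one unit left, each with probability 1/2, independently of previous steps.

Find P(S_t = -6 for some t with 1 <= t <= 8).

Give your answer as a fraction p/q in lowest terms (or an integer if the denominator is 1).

Answer: 5/128

Derivation:
Count via complement. Let g(t,s) = #length-t paths at position s with S_1..S_t all ≠ -6.
g(t,s) = g(t-1,s-1) + g(t-1,s+1) for s ≠ -6; g(t,-6) = 0.
t=0: g(0,0)=1
t=1: g(1,-1)=1 g(1,1)=1
t=2: g(2,-2)=1 g(2,0)=2 g(2,2)=1
t=3: g(3,-3)=1 g(3,-1)=3 g(3,1)=3 g(3,3)=1
t=4: g(4,-4)=1 g(4,-2)=4 g(4,0)=6 g(4,2)=4 g(4,4)=1
t=5: g(5,-5)=1 g(5,-3)=5 g(5,-1)=10 g(5,1)=10 g(5,3)=5 g(5,5)=1
t=6: g(6,-4)=6 g(6,-2)=15 g(6,0)=20 g(6,2)=15 g(6,4)=6 g(6,6)=1
t=7: g(7,-5)=6 g(7,-3)=21 g(7,-1)=35 g(7,1)=35 g(7,3)=21 g(7,5)=7 g(7,7)=1
t=8: g(8,-4)=27 g(8,-2)=56 g(8,0)=70 g(8,2)=56 g(8,4)=28 g(8,6)=8 g(8,8)=1
Paths never hitting -6: Σ_s g(8,s) = 246
Paths hitting -6: 2^8 - 246 = 10
P = 10/256 = 5/128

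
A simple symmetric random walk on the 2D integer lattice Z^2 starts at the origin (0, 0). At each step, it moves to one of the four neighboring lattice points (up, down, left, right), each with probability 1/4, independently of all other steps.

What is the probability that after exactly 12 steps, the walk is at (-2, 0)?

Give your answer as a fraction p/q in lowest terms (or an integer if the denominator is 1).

Answer: 9801/262144

Derivation:
Let h be the number of horizontal steps (so 12-h are vertical). To end at (-2,0) need (h-2)/2 right-steps and ((12-h)+0)/2 up-steps.
Sum over h with 2 ≤ h ≤ 12, h ≡ 0 (mod 2), 12-h ≡ 0 (mod 2):
h=2: C(12,2)·C(2,0)·C(10,5) = 66·1·252 = 16632
h=4: C(12,4)·C(4,1)·C(8,4) = 495·4·70 = 138600
h=6: C(12,6)·C(6,2)·C(6,3) = 924·15·20 = 277200
h=8: C(12,8)·C(8,3)·C(4,2) = 495·56·6 = 166320
h=10: C(12,10)·C(10,4)·C(2,1) = 66·210·2 = 27720
h=12: C(12,12)·C(12,5)·C(0,0) = 1·792·1 = 792
Total favorable: 627264
Total paths: 4^12 = 16777216
P = 627264/16777216 = 9801/262144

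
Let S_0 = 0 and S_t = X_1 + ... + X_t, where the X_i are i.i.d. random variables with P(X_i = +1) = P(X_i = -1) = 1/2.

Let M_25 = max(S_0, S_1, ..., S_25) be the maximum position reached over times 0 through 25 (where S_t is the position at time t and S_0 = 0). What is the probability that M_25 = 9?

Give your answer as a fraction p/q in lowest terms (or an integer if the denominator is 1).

Answer: 1081575/33554432

Derivation:
Let M_25 = max(S_0,...,S_25). Use the reflection principle: for j ≥ 1, #{paths with M_25 ≥ j} = #{S_25 ≥ j} + #{S_25 ≥ j+1}.
By reflection, #{M_25 ≥ 9} = #{S_25 ≥ 9} + #{S_25 ≥ 10} = 1807781 + 726206 = 2533987.
#{M_25 ≥ 10} = #{S_25 ≥ 10} + #{S_25 ≥ 11} = 726206 + 726206 = 1452412.
#{M_25 = 9} = 2533987 - 1452412 = 1081575.
P(M_25 = 9) = 1081575/33554432 = 1081575/33554432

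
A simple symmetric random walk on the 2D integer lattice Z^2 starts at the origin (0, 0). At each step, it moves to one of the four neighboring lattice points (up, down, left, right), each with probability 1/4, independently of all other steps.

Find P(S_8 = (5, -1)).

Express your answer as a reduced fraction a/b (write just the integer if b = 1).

Answer: 7/2048

Derivation:
Let h be the number of horizontal steps (so 8-h are vertical). To end at (5,-1) need (h+5)/2 right-steps and ((8-h)-1)/2 up-steps.
Sum over h with 5 ≤ h ≤ 7, h ≡ 1 (mod 2), 8-h ≡ 1 (mod 2):
h=5: C(8,5)·C(5,5)·C(3,1) = 56·1·3 = 168
h=7: C(8,7)·C(7,6)·C(1,0) = 8·7·1 = 56
Total favorable: 224
Total paths: 4^8 = 65536
P = 224/65536 = 7/2048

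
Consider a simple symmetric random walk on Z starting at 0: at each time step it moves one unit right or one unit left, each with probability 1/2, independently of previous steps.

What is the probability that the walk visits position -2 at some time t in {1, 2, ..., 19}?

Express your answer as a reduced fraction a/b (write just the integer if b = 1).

Count via complement. Let g(t,s) = #length-t paths at position s with S_1..S_t all ≠ -2.
g(t,s) = g(t-1,s-1) + g(t-1,s+1) for s ≠ -2; g(t,-2) = 0.
t=0: g(0,0)=1
t=1: g(1,-1)=1 g(1,1)=1
t=2: g(2,0)=2 g(2,2)=1
t=3: g(3,-1)=2 g(3,1)=3 g(3,3)=1
t=4: g(4,0)=5 g(4,2)=4 g(4,4)=1
t=5: g(5,-1)=5 g(5,1)=9 g(5,3)=5 g(5,5)=1
t=6: g(6,0)=14 g(6,2)=14 g(6,4)=6 g(6,6)=1
t=7: g(7,-1)=14 g(7,1)=28 g(7,3)=20 g(7,5)=7 g(7,7)=1
t=8: g(8,0)=42 g(8,2)=48 g(8,4)=27 g(8,6)=8 g(8,8)=1
t=9: g(9,-1)=42 g(9,1)=90 g(9,3)=75 g(9,5)=35 g(9,7)=9 g(9,9)=1
t=10: g(10,0)=132 g(10,2)=165 g(10,4)=110 g(10,6)=44 g(10,8)=10 g(10,10)=1
t=11: g(11,-1)=132 g(11,1)=297 g(11,3)=275 g(11,5)=154 g(11,7)=54 g(11,9)=11 g(11,11)=1
t=12: g(12,0)=429 g(12,2)=572 g(12,4)=429 g(12,6)=208 g(12,8)=65 g(12,10)=12 g(12,12)=1
t=13: g(13,-1)=429 g(13,1)=1001 g(13,3)=1001 g(13,5)=637 g(13,7)=273 g(13,9)=77 g(13,11)=13 g(13,13)=1
t=14: g(14,0)=1430 g(14,2)=2002 g(14,4)=1638 g(14,6)=910 g(14,8)=350 g(14,10)=90 g(14,12)=14 g(14,14)=1
t=15: g(15,-1)=1430 g(15,1)=3432 g(15,3)=3640 g(15,5)=2548 g(15,7)=1260 g(15,9)=440 g(15,11)=104 g(15,13)=15 g(15,15)=1
t=16: g(16,0)=4862 g(16,2)=7072 g(16,4)=6188 g(16,6)=3808 g(16,8)=1700 g(16,10)=544 g(16,12)=119 g(16,14)=16 g(16,16)=1
t=17: g(17,-1)=4862 g(17,1)=11934 g(17,3)=13260 g(17,5)=9996 g(17,7)=5508 g(17,9)=2244 g(17,11)=663 g(17,13)=135 g(17,15)=17 g(17,17)=1
t=18: g(18,0)=16796 g(18,2)=25194 g(18,4)=23256 g(18,6)=15504 g(18,8)=7752 g(18,10)=2907 g(18,12)=798 g(18,14)=152 g(18,16)=18 g(18,18)=1
t=19: g(19,-1)=16796 g(19,1)=41990 g(19,3)=48450 g(19,5)=38760 g(19,7)=23256 g(19,9)=10659 g(19,11)=3705 g(19,13)=950 g(19,15)=170 g(19,17)=19 g(19,19)=1
Paths never hitting -2: Σ_s g(19,s) = 184756
Paths hitting -2: 2^19 - 184756 = 339532
P = 339532/524288 = 84883/131072

Answer: 84883/131072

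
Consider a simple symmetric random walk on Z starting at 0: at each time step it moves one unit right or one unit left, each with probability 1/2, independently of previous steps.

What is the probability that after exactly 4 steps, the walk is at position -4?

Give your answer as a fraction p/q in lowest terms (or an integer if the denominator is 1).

To reach position -4 after 4 steps: need 0 steps of +1 and 4 of -1.
Favorable paths: C(4,0) = 1
Total paths: 2^4 = 16
P = 1/16 = 1/16

Answer: 1/16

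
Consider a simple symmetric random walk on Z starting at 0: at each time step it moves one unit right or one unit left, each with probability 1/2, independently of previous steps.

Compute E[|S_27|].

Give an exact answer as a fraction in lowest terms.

S_27 takes values m ≡ 1 (mod 2) with |m| ≤ 27; P(S_27=m) = C(27,(27+m)/2)/2^27.
Total paths: 2^27 = 134217728
Distribution: P(S=-27)=1/134217728, P(S=-25)=27/134217728, P(S=-23)=351/134217728, P(S=-21)=2925/134217728, P(S=-19)=17550/134217728, P(S=-17)=80730/134217728, P(S=-15)=296010/134217728, P(S=-13)=888030/134217728, P(S=-11)=2220075/134217728, P(S=-9)=4686825/134217728, P(S=-7)=8436285/134217728, P(S=-5)=13037895/134217728, P(S=-3)=17383860/134217728, P(S=-1)=20058300/134217728, P(S=1)=20058300/134217728, P(S=3)=17383860/134217728, P(S=5)=13037895/134217728, P(S=7)=8436285/134217728, P(S=9)=4686825/134217728, P(S=11)=2220075/134217728, P(S=13)=888030/134217728, P(S=15)=296010/134217728, P(S=17)=80730/134217728, P(S=19)=17550/134217728, P(S=21)=2925/134217728, P(S=23)=351/134217728, P(S=25)=27/134217728, P(S=27)=1/134217728
E[|S_27|] = Σ_m |m|·P(S_27=m) = 561632400/134217728 = 35102025/8388608

Answer: 35102025/8388608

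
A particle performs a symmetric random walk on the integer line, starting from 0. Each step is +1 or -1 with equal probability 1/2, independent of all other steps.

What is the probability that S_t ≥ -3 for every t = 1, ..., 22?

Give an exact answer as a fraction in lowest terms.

Answer: 156009/262144

Derivation:
Let f(t,s) = #length-t paths at position s with S_1..S_t all ≥ -3.
f(t,s) = f(t-1,s-1) + f(t-1,s+1) for s ≥ -3; f(t,s) = 0 for s < -3.
t=0: f(0,0)=1
t=1: f(1,-1)=1 f(1,1)=1
t=2: f(2,-2)=1 f(2,0)=2 f(2,2)=1
t=3: f(3,-3)=1 f(3,-1)=3 f(3,1)=3 f(3,3)=1
t=4: f(4,-2)=4 f(4,0)=6 f(4,2)=4 f(4,4)=1
t=5: f(5,-3)=4 f(5,-1)=10 f(5,1)=10 f(5,3)=5 f(5,5)=1
t=6: f(6,-2)=14 f(6,0)=20 f(6,2)=15 f(6,4)=6 f(6,6)=1
t=7: f(7,-3)=14 f(7,-1)=34 f(7,1)=35 f(7,3)=21 f(7,5)=7 f(7,7)=1
t=8: f(8,-2)=48 f(8,0)=69 f(8,2)=56 f(8,4)=28 f(8,6)=8 f(8,8)=1
t=9: f(9,-3)=48 f(9,-1)=117 f(9,1)=125 f(9,3)=84 f(9,5)=36 f(9,7)=9 f(9,9)=1
t=10: f(10,-2)=165 f(10,0)=242 f(10,2)=209 f(10,4)=120 f(10,6)=45 f(10,8)=10 f(10,10)=1
t=11: f(11,-3)=165 f(11,-1)=407 f(11,1)=451 f(11,3)=329 f(11,5)=165 f(11,7)=55 f(11,9)=11 f(11,11)=1
t=12: f(12,-2)=572 f(12,0)=858 f(12,2)=780 f(12,4)=494 f(12,6)=220 f(12,8)=66 f(12,10)=12 f(12,12)=1
t=13: f(13,-3)=572 f(13,-1)=1430 f(13,1)=1638 f(13,3)=1274 f(13,5)=714 f(13,7)=286 f(13,9)=78 f(13,11)=13 f(13,13)=1
t=14: f(14,-2)=2002 f(14,0)=3068 f(14,2)=2912 f(14,4)=1988 f(14,6)=1000 f(14,8)=364 f(14,10)=91 f(14,12)=14 f(14,14)=1
t=15: f(15,-3)=2002 f(15,-1)=5070 f(15,1)=5980 f(15,3)=4900 f(15,5)=2988 f(15,7)=1364 f(15,9)=455 f(15,11)=105 f(15,13)=15 f(15,15)=1
t=16: f(16,-2)=7072 f(16,0)=11050 f(16,2)=10880 f(16,4)=7888 f(16,6)=4352 f(16,8)=1819 f(16,10)=560 f(16,12)=120 f(16,14)=16 f(16,16)=1
t=17: f(17,-3)=7072 f(17,-1)=18122 f(17,1)=21930 f(17,3)=18768 f(17,5)=12240 f(17,7)=6171 f(17,9)=2379 f(17,11)=680 f(17,13)=136 f(17,15)=17 f(17,17)=1
t=18: f(18,-2)=25194 f(18,0)=40052 f(18,2)=40698 f(18,4)=31008 f(18,6)=18411 f(18,8)=8550 f(18,10)=3059 f(18,12)=816 f(18,14)=153 f(18,16)=18 f(18,18)=1
t=19: f(19,-3)=25194 f(19,-1)=65246 f(19,1)=80750 f(19,3)=71706 f(19,5)=49419 f(19,7)=26961 f(19,9)=11609 f(19,11)=3875 f(19,13)=969 f(19,15)=171 f(19,17)=19 f(19,19)=1
t=20: f(20,-2)=90440 f(20,0)=145996 f(20,2)=152456 f(20,4)=121125 f(20,6)=76380 f(20,8)=38570 f(20,10)=15484 f(20,12)=4844 f(20,14)=1140 f(20,16)=190 f(20,18)=20 f(20,20)=1
t=21: f(21,-3)=90440 f(21,-1)=236436 f(21,1)=298452 f(21,3)=273581 f(21,5)=197505 f(21,7)=114950 f(21,9)=54054 f(21,11)=20328 f(21,13)=5984 f(21,15)=1330 f(21,17)=210 f(21,19)=21 f(21,21)=1
t=22: f(22,-2)=326876 f(22,0)=534888 f(22,2)=572033 f(22,4)=471086 f(22,6)=312455 f(22,8)=169004 f(22,10)=74382 f(22,12)=26312 f(22,14)=7314 f(22,16)=1540 f(22,18)=231 f(22,20)=22 f(22,22)=1
Σ_s f(22,s) = 2496144
P = 2496144/4194304 = 156009/262144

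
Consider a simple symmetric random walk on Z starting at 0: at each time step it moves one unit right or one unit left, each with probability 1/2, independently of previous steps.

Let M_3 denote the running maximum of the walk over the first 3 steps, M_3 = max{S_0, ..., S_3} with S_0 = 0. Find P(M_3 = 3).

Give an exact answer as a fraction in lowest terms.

Let M_3 = max(S_0,...,S_3). Use the reflection principle: for j ≥ 1, #{paths with M_3 ≥ j} = #{S_3 ≥ j} + #{S_3 ≥ j+1}.
By reflection, #{M_3 ≥ 3} = #{S_3 ≥ 3} + #{S_3 ≥ 4} = 1 + 0 = 1.
#{M_3 ≥ 4} = #{S_3 ≥ 4} + #{S_3 ≥ 5} = 0 + 0 = 0.
#{M_3 = 3} = 1 - 0 = 1.
P(M_3 = 3) = 1/8 = 1/8

Answer: 1/8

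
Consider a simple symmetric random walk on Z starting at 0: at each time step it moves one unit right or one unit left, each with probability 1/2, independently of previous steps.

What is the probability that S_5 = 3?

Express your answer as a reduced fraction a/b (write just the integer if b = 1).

Answer: 5/32

Derivation:
To reach position 3 after 5 steps: need 4 steps of +1 and 1 of -1.
Favorable paths: C(5,4) = 5
Total paths: 2^5 = 32
P = 5/32 = 5/32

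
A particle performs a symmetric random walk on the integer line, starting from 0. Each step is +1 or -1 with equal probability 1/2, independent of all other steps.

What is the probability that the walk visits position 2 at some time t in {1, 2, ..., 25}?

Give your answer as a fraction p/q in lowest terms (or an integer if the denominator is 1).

Answer: 2894229/4194304

Derivation:
Count via complement. Let g(t,s) = #length-t paths at position s with S_1..S_t all ≠ 2.
g(t,s) = g(t-1,s-1) + g(t-1,s+1) for s ≠ 2; g(t,2) = 0.
t=0: g(0,0)=1
t=1: g(1,-1)=1 g(1,1)=1
t=2: g(2,-2)=1 g(2,0)=2
t=3: g(3,-3)=1 g(3,-1)=3 g(3,1)=2
t=4: g(4,-4)=1 g(4,-2)=4 g(4,0)=5
t=5: g(5,-5)=1 g(5,-3)=5 g(5,-1)=9 g(5,1)=5
t=6: g(6,-6)=1 g(6,-4)=6 g(6,-2)=14 g(6,0)=14
t=7: g(7,-7)=1 g(7,-5)=7 g(7,-3)=20 g(7,-1)=28 g(7,1)=14
t=8: g(8,-8)=1 g(8,-6)=8 g(8,-4)=27 g(8,-2)=48 g(8,0)=42
t=9: g(9,-9)=1 g(9,-7)=9 g(9,-5)=35 g(9,-3)=75 g(9,-1)=90 g(9,1)=42
t=10: g(10,-10)=1 g(10,-8)=10 g(10,-6)=44 g(10,-4)=110 g(10,-2)=165 g(10,0)=132
t=11: g(11,-11)=1 g(11,-9)=11 g(11,-7)=54 g(11,-5)=154 g(11,-3)=275 g(11,-1)=297 g(11,1)=132
t=12: g(12,-12)=1 g(12,-10)=12 g(12,-8)=65 g(12,-6)=208 g(12,-4)=429 g(12,-2)=572 g(12,0)=429
t=13: g(13,-13)=1 g(13,-11)=13 g(13,-9)=77 g(13,-7)=273 g(13,-5)=637 g(13,-3)=1001 g(13,-1)=1001 g(13,1)=429
t=14: g(14,-14)=1 g(14,-12)=14 g(14,-10)=90 g(14,-8)=350 g(14,-6)=910 g(14,-4)=1638 g(14,-2)=2002 g(14,0)=1430
t=15: g(15,-15)=1 g(15,-13)=15 g(15,-11)=104 g(15,-9)=440 g(15,-7)=1260 g(15,-5)=2548 g(15,-3)=3640 g(15,-1)=3432 g(15,1)=1430
t=16: g(16,-16)=1 g(16,-14)=16 g(16,-12)=119 g(16,-10)=544 g(16,-8)=1700 g(16,-6)=3808 g(16,-4)=6188 g(16,-2)=7072 g(16,0)=4862
t=17: g(17,-17)=1 g(17,-15)=17 g(17,-13)=135 g(17,-11)=663 g(17,-9)=2244 g(17,-7)=5508 g(17,-5)=9996 g(17,-3)=13260 g(17,-1)=11934 g(17,1)=4862
t=18: g(18,-18)=1 g(18,-16)=18 g(18,-14)=152 g(18,-12)=798 g(18,-10)=2907 g(18,-8)=7752 g(18,-6)=15504 g(18,-4)=23256 g(18,-2)=25194 g(18,0)=16796
t=19: g(19,-19)=1 g(19,-17)=19 g(19,-15)=170 g(19,-13)=950 g(19,-11)=3705 g(19,-9)=10659 g(19,-7)=23256 g(19,-5)=38760 g(19,-3)=48450 g(19,-1)=41990 g(19,1)=16796
t=20: g(20,-20)=1 g(20,-18)=20 g(20,-16)=189 g(20,-14)=1120 g(20,-12)=4655 g(20,-10)=14364 g(20,-8)=33915 g(20,-6)=62016 g(20,-4)=87210 g(20,-2)=90440 g(20,0)=58786
t=21: g(21,-21)=1 g(21,-19)=21 g(21,-17)=209 g(21,-15)=1309 g(21,-13)=5775 g(21,-11)=19019 g(21,-9)=48279 g(21,-7)=95931 g(21,-5)=149226 g(21,-3)=177650 g(21,-1)=149226 g(21,1)=58786
t=22: g(22,-22)=1 g(22,-20)=22 g(22,-18)=230 g(22,-16)=1518 g(22,-14)=7084 g(22,-12)=24794 g(22,-10)=67298 g(22,-8)=144210 g(22,-6)=245157 g(22,-4)=326876 g(22,-2)=326876 g(22,0)=208012
t=23: g(23,-23)=1 g(23,-21)=23 g(23,-19)=252 g(23,-17)=1748 g(23,-15)=8602 g(23,-13)=31878 g(23,-11)=92092 g(23,-9)=211508 g(23,-7)=389367 g(23,-5)=572033 g(23,-3)=653752 g(23,-1)=534888 g(23,1)=208012
t=24: g(24,-24)=1 g(24,-22)=24 g(24,-20)=275 g(24,-18)=2000 g(24,-16)=10350 g(24,-14)=40480 g(24,-12)=123970 g(24,-10)=303600 g(24,-8)=600875 g(24,-6)=961400 g(24,-4)=1225785 g(24,-2)=1188640 g(24,0)=742900
t=25: g(25,-25)=1 g(25,-23)=25 g(25,-21)=299 g(25,-19)=2275 g(25,-17)=12350 g(25,-15)=50830 g(25,-13)=164450 g(25,-11)=427570 g(25,-9)=904475 g(25,-7)=1562275 g(25,-5)=2187185 g(25,-3)=2414425 g(25,-1)=1931540 g(25,1)=742900
Paths never hitting 2: Σ_s g(25,s) = 10400600
Paths hitting 2: 2^25 - 10400600 = 23153832
P = 23153832/33554432 = 2894229/4194304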